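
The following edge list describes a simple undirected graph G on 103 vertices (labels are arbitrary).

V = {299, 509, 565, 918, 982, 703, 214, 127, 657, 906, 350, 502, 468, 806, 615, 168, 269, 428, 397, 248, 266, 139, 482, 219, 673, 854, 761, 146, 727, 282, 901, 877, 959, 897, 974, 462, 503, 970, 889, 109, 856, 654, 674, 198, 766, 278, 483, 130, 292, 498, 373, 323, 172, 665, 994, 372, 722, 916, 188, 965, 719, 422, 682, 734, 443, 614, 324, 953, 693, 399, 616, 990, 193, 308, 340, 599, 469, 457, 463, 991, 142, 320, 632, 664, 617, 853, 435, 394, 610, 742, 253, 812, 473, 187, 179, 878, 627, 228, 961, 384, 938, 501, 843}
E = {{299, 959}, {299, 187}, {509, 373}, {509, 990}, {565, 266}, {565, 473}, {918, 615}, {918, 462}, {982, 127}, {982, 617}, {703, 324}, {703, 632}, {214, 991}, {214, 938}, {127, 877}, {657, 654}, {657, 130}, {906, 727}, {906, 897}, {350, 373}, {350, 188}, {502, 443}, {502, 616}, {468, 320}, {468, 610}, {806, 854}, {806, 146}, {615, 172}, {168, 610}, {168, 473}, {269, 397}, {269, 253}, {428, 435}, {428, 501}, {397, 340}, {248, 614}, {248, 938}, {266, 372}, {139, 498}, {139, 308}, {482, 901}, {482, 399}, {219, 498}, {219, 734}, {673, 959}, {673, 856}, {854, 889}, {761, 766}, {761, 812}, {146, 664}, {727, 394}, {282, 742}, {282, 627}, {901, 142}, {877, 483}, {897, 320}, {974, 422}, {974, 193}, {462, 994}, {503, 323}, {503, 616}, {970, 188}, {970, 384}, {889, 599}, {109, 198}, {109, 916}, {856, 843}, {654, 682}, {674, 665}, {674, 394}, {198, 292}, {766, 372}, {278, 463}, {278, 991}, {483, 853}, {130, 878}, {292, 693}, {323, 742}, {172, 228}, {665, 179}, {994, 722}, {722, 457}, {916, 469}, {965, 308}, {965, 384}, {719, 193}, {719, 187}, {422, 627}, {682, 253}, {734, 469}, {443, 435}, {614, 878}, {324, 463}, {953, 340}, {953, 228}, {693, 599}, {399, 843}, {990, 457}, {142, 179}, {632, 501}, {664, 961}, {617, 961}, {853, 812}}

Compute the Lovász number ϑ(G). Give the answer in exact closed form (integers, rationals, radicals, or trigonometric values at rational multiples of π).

N(372) = {266, 766}, |N(372)| = 2.
N(498) = {139, 219}, |N(498)| = 2.
deg(959) = 2; N(959) = {299, 673}.
deg(610) = 2; N(610) = {468, 168}.
deg(v) = 2 for all v (|V|=103); connected 2-regular on 103 ⇒ C_{103}.
spec(A) ≈ [2.0, 1.996, 1.985, 1.967, 1.941, 1.908, 1.868, 1.82, 1.767, 1.706, 1.639, 1.566, 1.488, 1.403, 1.314, 1.22, 1.121, 1.018, 0.911, 0.8, 0.687, 0.571, 0.454, 0.334, 0.213, 0.091, -0.03, -0.152, -0.274, -0.394, -0.513, -0.63, -0.744, -0.856, -0.965, -1.07, -1.171, -1.267, -1.359, -1.446, -1.528, -1.604, -1.673, -1.737, -1.794, -1.845, -1.888, -1.925, -1.955, -1.977, -1.992, -1.999] (distinct, 3 d.p.).
Lovász (edge-transitive): ϑ = −103·(-2*cos(pi/103))/((2)−(-2*cos(pi/103))) = 103*cos(pi/103)/(cos(pi/103) + 1).
ϑ(G) ≈ 51.48802047.
Sandwich: α(G)=51 ≤ ϑ(G)=103*cos(pi/103)/(cos(pi/103) + 1) ≤ χ(Ḡ)=52 (both strict).

103*cos(pi/103)/(cos(pi/103) + 1)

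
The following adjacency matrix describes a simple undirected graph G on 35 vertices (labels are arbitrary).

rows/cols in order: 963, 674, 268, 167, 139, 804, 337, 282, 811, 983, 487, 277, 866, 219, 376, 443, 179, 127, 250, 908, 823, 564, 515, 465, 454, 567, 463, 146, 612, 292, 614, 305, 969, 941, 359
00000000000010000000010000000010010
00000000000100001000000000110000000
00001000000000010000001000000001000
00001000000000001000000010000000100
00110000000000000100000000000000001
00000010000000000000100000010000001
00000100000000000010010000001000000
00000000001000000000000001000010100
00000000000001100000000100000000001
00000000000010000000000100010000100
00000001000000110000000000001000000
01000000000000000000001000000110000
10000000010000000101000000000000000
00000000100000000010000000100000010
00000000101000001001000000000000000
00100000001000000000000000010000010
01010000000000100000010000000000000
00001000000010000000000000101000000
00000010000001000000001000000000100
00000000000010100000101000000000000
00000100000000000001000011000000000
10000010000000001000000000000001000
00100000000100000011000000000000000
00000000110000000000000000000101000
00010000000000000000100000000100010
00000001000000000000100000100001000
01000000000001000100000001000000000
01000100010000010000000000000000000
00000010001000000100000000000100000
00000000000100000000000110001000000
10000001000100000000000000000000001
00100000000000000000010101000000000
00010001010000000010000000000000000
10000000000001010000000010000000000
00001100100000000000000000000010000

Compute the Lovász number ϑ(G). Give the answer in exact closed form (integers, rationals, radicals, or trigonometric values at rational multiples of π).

15

Vertex 674 has 4 neighbors: 277, 179, 463, 146.
Vertex 127 has 4 neighbors: 139, 866, 463, 612.
Vertex 612 has 4 neighbors: 337, 487, 127, 292.
N(564) = {963, 337, 179, 305}, |N(564)| = 4.
35-vertex 4-regular graph: this is K(7,3), the Kneser graph.
The 4 distinct eigenvalues: [4.0, 2.0, -1.0, -3.0].
With N=35: ϑ(G) = 35·(-1*(-3))/(4−(-3)) = 15.
≈ 15.00000000 (to 8 d.p.).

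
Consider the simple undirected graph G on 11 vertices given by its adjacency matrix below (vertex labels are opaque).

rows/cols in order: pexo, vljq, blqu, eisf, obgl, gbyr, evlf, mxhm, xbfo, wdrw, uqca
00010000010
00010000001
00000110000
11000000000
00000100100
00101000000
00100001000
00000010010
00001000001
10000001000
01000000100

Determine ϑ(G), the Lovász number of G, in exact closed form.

11*cos(pi/11)/(cos(pi/11) + 1)

Vertex eisf has 2 neighbors: pexo, vljq.
Vertex gbyr has 2 neighbors: blqu, obgl.
N(vljq) = {eisf, uqca}, |N(vljq)| = 2.
Vertex xbfo has 2 neighbors: obgl, uqca.
Regular of degree 2 on 11 vertices: this is C_{11}, the 11-cycle.
A has 6 distinct eigenvalues ≈ [2.0, 1.683, 0.831, -0.285, -1.31, -1.919].
Lovász: ϑ = −11(-2*cos(pi/11))/(2+-(-1)*2*cos(pi/11)) = 11*cos(pi/11)/(cos(pi/11) + 1).
Numerically 5.386303.
α=5, χ(Ḡ)=6; ϑ=11*cos(pi/11)/(cos(pi/11) + 1) lies between (both strict).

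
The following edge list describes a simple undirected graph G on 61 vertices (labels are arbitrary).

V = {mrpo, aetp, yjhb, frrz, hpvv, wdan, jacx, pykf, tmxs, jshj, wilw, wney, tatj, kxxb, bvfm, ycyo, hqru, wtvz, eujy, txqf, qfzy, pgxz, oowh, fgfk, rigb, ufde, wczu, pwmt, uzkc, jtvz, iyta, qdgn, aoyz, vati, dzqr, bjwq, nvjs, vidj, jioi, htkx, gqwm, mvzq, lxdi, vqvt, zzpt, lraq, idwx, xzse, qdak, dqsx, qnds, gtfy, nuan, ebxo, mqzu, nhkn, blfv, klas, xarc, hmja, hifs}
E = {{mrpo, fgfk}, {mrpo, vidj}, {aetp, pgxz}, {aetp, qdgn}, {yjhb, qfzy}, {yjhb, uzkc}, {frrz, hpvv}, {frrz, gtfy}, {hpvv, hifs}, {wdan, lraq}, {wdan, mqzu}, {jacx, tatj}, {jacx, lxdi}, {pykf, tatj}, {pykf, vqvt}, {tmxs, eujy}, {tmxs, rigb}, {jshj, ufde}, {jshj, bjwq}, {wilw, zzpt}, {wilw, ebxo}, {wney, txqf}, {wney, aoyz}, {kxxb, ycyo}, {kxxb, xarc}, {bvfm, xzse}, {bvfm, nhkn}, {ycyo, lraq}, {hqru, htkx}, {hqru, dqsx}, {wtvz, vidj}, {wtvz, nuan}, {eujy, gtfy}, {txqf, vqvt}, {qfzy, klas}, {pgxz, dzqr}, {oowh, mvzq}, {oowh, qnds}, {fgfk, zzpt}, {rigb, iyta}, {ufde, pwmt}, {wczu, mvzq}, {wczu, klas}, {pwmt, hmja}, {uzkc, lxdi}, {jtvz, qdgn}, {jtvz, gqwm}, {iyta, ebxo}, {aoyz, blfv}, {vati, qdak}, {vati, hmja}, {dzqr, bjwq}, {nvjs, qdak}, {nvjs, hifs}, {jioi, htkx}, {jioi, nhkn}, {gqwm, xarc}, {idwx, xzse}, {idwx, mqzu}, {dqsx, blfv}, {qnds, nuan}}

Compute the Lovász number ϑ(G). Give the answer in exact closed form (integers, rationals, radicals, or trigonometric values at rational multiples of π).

61*cos(pi/61)/(cos(pi/61) + 1)

Vertex gtfy has 2 neighbors: frrz, eujy.
N(jshj) = {ufde, bjwq}, |N(jshj)| = 2.
N(jtvz) = {qdgn, gqwm}, |N(jtvz)| = 2.
Vertex idwx has 2 neighbors: xzse, mqzu.
61-vertex 2-regular graph: the odd cycle C_{61}.
Distinct eigenvalues (to 3 d.p.): [2.0, 1.989, 1.958, 1.905, 1.833, 1.741, 1.63, 1.502, 1.359, 1.2, 1.03, 0.848, 0.657, 0.459, 0.257, 0.051, -0.154, -0.359, -0.559, -0.753, -0.94, -1.116, -1.281, -1.432, -1.568, -1.688, -1.789, -1.871, -1.934, -1.976, -1.997].
Lovász (edge-transitive): ϑ = −61·(-2*cos(pi/61))/((2)−(-2*cos(pi/61))) = 61*cos(pi/61)/(cos(pi/61) + 1).
≈ 30.4798 (to 4 d.p.).
Sandwich: α(G)=30 ≤ ϑ(G)=61*cos(pi/61)/(cos(pi/61) + 1) ≤ χ(Ḡ)=31 (both strict).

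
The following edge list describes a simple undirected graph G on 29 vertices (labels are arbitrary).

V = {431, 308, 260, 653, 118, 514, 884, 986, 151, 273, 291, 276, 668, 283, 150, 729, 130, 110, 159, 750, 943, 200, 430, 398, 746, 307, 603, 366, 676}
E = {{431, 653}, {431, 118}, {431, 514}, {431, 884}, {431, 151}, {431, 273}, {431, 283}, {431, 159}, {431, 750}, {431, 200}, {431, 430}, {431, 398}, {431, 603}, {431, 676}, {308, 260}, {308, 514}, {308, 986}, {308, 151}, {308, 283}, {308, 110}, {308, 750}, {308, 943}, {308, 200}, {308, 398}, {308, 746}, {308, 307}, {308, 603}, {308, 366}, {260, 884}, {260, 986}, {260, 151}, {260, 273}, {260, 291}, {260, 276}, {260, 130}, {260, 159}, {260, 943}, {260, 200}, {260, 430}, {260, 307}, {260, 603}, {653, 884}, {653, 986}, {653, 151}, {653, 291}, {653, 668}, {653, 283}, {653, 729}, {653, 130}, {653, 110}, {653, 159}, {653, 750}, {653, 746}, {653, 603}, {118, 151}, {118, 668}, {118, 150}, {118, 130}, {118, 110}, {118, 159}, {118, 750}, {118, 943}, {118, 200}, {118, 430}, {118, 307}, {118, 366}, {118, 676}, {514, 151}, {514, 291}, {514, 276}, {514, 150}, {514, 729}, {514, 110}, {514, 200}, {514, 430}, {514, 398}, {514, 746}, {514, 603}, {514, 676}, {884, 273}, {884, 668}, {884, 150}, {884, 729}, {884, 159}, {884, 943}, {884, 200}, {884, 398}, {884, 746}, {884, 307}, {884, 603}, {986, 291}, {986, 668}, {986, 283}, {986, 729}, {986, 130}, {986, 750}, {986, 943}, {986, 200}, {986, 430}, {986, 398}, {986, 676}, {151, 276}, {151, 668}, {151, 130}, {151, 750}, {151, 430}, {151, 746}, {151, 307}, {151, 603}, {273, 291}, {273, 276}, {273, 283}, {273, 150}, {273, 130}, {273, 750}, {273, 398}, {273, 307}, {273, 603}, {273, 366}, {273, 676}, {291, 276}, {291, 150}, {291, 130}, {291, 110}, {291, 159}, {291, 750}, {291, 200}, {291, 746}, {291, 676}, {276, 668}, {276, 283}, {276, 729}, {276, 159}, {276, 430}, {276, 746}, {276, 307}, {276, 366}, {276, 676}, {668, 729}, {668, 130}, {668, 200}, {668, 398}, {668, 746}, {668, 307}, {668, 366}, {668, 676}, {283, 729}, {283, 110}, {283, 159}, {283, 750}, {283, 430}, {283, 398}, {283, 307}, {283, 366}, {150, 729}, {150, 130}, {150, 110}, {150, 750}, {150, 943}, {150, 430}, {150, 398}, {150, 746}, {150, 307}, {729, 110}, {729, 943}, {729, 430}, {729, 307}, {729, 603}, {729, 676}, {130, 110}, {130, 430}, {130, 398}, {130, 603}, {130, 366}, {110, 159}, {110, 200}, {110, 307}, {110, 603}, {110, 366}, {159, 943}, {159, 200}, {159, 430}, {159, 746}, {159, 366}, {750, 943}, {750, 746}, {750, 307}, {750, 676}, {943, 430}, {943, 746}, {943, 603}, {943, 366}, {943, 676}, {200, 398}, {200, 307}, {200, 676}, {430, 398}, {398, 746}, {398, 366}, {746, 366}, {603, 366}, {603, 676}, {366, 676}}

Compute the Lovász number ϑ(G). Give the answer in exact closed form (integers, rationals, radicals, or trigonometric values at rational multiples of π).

sqrt(29)

N(283) = {431, 308, 653, 986, 273, 276, 729, 110, 159, 750, 430, 398, 307, 366}, |N(283)| = 14.
deg(273) = 14; N(273) = {431, 260, 884, 291, 276, 283, 150, 130, 750, 398, 307, 603, 366, 676}.
Vertex 159 has 14 neighbors: 431, 260, 653, 118, 884, 291, 276, 283, 110, 943, 200, 430, 746, 366.
deg(746) = 14; N(746) = {308, 653, 514, 884, 151, 291, 276, 668, 150, 159, 750, 943, 398, 366}.
Every vertex has degree 14 (N=29); Paley(29): SR with (k,λ,μ)=(14,6,7).
Distinct eigenvalues (to 4 d.p.): [14.0, 2.1926, -3.1926].
With N=29: ϑ(G) = 29·(-(-sqrt(29)/2 - 1/2))/(14−(-sqrt(29)/2 - 1/2)) = sqrt(29).
= 5.385165… (decimal).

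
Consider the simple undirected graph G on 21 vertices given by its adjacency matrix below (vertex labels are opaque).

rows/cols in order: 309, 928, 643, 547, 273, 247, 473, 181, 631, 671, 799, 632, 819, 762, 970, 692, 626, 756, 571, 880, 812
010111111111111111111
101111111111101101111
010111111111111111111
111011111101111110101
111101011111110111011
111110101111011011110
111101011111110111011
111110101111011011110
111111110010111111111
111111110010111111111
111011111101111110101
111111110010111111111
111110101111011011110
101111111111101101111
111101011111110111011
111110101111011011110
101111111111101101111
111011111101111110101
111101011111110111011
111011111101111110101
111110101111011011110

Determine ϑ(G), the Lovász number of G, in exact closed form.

deg(181) = 16; N(181) = {309, 928, 643, 547, 273, 473, 631, 671, 799, 632, 762, 970, 626, 756, 571, 880}.
N(819) = {309, 928, 643, 547, 273, 473, 631, 671, 799, 632, 762, 970, 626, 756, 571, 880}, |N(819)| = 16.
deg(547) = 17; N(547) = {309, 928, 643, 273, 247, 473, 181, 631, 671, 632, 819, 762, 970, 692, 626, 571, 812}.
Vertex 812 has 16 neighbors: 309, 928, 643, 547, 273, 473, 631, 671, 799, 632, 762, 970, 626, 756, 571, 880.
6 parts of sizes [5, 4, 4, 3, 3, 2]; α(G) = 5 = ϑ (perfect).
≈ 5.00000000 (to 8 d.p.).
Check 5 ≤ 5 ≤ 5: collapsed.

5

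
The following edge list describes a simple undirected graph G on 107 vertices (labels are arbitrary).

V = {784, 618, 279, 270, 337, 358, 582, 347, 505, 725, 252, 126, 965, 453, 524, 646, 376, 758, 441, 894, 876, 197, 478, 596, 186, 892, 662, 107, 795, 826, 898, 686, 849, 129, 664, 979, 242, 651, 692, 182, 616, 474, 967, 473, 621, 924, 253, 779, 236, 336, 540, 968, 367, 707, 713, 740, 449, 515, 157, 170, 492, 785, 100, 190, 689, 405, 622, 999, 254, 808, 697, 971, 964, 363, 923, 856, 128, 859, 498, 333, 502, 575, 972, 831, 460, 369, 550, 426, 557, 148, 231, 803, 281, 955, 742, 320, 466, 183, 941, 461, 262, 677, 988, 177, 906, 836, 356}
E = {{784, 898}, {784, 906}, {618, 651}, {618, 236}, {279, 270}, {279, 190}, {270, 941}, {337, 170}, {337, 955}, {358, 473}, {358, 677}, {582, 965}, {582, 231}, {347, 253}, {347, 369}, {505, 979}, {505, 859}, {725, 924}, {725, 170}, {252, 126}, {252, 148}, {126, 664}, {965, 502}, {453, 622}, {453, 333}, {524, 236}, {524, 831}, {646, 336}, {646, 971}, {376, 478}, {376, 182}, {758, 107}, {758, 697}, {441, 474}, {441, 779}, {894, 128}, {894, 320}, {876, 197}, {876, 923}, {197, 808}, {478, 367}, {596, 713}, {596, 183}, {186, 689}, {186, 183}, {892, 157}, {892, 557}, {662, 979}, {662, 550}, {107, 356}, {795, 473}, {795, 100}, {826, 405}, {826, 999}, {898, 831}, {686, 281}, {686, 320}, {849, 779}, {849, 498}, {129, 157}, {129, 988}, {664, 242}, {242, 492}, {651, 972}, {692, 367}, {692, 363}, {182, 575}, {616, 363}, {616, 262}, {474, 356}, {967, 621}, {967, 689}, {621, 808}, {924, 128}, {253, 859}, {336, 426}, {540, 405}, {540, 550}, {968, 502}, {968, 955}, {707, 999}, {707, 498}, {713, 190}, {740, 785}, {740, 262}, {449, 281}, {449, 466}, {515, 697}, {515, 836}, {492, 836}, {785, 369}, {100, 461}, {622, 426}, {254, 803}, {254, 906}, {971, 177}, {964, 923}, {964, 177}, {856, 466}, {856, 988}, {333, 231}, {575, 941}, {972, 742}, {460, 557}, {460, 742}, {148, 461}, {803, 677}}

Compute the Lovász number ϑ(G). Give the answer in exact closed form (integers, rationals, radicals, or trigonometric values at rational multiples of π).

107*cos(pi/107)/(cos(pi/107) + 1)

N(689) = {186, 967}, |N(689)| = 2.
deg(405) = 2; N(405) = {826, 540}.
deg(320) = 2; N(320) = {894, 686}.
Vertex 279 has 2 neighbors: 270, 190.
G on 107 vertices is 2-regular; a single 107-cycle (edge-transitive).
The 54 distinct eigenvalues: [2.0, 1.996553, 1.986223, 1.969046, 1.945082, 1.914413, 1.877144, 1.833404, 1.783344, 1.727137, 1.664975, 1.597075, 1.523668, 1.44501, 1.36137, 1.273037, 1.180316, 1.083526, 0.983001, 0.879087, 0.772143, 0.662537, 0.550647, 0.43686, 0.321566, 0.205163, 0.088054, -0.02936, -0.146672, -0.263478, -0.379376, -0.493966, -0.606854, -0.717649, -0.825971, -0.931446, -1.033709, -1.132409, -1.227206, -1.317772, -1.403795, -1.484979, -1.561044, -1.631728, -1.696787, -1.755997, -1.809154, -1.856074, -1.896596, -1.930579, -1.957908, -1.978487, -1.992247, -1.999138].
Lovász: ϑ = −107(-2*cos(pi/107))/(2+-(-1)*2*cos(pi/107)) = 107*cos(pi/107)/(cos(pi/107) + 1).
= 53.488468… (decimal).
α=53, χ(Ḡ)=54; ϑ=107*cos(pi/107)/(cos(pi/107) + 1) lies between (both strict).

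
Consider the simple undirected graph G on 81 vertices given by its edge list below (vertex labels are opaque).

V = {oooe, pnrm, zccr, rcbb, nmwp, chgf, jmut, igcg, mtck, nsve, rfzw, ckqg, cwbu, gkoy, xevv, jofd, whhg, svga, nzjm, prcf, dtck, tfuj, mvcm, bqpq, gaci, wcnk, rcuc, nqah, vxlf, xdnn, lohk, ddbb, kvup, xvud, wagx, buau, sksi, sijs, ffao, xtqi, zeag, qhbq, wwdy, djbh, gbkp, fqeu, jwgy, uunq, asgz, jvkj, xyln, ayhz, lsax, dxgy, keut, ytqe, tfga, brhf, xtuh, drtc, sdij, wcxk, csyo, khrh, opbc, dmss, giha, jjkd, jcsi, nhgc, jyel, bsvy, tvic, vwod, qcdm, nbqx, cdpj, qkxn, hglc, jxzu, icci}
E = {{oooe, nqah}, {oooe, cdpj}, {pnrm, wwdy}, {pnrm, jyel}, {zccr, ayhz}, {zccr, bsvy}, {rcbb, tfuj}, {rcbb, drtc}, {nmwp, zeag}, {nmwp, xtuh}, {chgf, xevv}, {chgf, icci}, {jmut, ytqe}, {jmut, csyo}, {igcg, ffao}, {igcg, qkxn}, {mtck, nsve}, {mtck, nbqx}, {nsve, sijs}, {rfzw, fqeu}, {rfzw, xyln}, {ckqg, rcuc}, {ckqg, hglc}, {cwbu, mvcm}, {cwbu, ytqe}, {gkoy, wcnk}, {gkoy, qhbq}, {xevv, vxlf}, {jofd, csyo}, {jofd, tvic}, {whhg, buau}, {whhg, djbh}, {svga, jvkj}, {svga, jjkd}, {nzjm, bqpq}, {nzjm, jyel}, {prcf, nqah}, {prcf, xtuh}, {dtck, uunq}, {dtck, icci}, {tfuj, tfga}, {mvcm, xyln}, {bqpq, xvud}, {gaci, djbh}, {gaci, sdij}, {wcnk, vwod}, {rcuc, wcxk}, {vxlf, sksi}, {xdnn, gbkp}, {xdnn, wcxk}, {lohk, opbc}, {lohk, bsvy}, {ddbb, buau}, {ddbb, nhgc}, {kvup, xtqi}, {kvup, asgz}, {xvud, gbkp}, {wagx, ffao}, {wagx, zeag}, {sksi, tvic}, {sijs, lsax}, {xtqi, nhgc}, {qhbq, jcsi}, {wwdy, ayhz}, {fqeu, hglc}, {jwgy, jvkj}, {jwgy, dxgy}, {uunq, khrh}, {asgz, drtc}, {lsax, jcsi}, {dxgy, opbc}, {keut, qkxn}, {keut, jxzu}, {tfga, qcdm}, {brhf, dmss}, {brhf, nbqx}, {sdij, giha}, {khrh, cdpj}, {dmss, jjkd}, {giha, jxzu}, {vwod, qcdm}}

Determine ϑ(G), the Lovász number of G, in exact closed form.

81*cos(pi/81)/(cos(pi/81) + 1)

Vertex xvud has 2 neighbors: bqpq, gbkp.
Vertex mvcm has 2 neighbors: cwbu, xyln.
deg(asgz) = 2; N(asgz) = {kvup, drtc}.
N(dxgy) = {jwgy, opbc}, |N(dxgy)| = 2.
deg(v) = 2 for all v (|V|=81); the odd cycle C_{81}.
Distinct eigenvalues (to 3 d.p.): [2.0, 1.994, 1.976, 1.946, 1.904, 1.851, 1.787, 1.712, 1.627, 1.532, 1.428, 1.315, 1.194, 1.066, 0.932, 0.792, 0.647, 0.499, 0.347, 0.194, 0.039, -0.116, -0.271, -0.423, -0.574, -0.72, -0.863, -1.0, -1.131, -1.256, -1.372, -1.481, -1.581, -1.671, -1.751, -1.821, -1.879, -1.927, -1.963, -1.986, -1.998].
Lovász (edge-transitive): ϑ = −81·(-2*cos(pi/81))/((2)−(-2*cos(pi/81))) = 81*cos(pi/81)/(cos(pi/81) + 1).
ϑ(G) ≈ 40.4847653.
40 ≤ 81*cos(pi/81)/(cos(pi/81) + 1) ≤ 41: both strict.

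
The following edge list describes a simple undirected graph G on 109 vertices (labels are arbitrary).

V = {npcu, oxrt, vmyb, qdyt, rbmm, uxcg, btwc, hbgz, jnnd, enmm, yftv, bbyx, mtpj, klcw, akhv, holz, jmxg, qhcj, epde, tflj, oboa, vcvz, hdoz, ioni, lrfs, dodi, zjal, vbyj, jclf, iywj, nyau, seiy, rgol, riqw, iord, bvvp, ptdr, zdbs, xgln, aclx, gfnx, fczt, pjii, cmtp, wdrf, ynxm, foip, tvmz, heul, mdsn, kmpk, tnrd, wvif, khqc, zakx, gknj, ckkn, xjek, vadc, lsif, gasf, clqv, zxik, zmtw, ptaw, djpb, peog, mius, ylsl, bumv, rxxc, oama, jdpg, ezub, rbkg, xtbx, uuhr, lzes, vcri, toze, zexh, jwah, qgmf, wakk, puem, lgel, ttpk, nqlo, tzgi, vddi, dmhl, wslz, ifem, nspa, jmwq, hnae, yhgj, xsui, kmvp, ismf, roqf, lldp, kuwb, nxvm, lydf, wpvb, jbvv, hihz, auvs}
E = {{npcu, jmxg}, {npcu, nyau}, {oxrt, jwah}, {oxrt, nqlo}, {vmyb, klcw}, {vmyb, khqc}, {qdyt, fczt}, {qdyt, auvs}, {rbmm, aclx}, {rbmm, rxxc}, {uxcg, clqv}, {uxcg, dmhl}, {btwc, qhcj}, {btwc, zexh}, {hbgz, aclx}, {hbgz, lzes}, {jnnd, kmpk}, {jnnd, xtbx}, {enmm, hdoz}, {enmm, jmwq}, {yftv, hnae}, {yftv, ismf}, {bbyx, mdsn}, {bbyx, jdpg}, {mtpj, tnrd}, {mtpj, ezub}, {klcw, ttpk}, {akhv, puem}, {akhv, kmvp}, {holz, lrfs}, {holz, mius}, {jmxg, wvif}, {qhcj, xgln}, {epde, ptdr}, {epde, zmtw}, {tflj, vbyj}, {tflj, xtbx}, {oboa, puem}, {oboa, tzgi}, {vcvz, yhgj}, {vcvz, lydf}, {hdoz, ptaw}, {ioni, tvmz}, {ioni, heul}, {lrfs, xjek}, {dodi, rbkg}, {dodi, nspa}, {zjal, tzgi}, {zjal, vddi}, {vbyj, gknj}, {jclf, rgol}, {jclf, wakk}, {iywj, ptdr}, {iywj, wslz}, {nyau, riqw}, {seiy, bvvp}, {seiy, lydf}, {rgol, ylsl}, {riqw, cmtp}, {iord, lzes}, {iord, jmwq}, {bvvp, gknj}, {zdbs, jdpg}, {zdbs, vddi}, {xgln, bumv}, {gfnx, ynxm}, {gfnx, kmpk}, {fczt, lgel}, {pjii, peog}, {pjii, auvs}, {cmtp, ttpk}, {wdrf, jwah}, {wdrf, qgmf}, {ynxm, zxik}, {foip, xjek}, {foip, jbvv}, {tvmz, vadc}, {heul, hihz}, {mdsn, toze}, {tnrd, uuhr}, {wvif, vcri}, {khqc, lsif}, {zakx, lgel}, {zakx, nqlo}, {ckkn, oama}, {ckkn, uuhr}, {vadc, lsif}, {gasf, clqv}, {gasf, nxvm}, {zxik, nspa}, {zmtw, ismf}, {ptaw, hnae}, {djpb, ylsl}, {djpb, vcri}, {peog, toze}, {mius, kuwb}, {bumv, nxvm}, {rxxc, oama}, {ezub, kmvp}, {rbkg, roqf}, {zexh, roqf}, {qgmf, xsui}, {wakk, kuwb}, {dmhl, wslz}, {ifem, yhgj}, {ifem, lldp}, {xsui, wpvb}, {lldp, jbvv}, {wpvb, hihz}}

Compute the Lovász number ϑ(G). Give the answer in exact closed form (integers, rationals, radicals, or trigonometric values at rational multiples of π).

Vertex ynxm has 2 neighbors: gfnx, zxik.
deg(ttpk) = 2; N(ttpk) = {klcw, cmtp}.
Vertex jmwq has 2 neighbors: enmm, iord.
deg(seiy) = 2; N(seiy) = {bvvp, lydf}.
Every vertex has degree 2 (N=109); the odd cycle C_{109}.
spec(A) ≈ [2.0, 1.997, 1.987, 1.97, 1.947, 1.918, 1.882, 1.839, 1.791, 1.737, 1.677, 1.611, 1.54, 1.464, 1.383, 1.298, 1.208, 1.114, 1.017, 0.916, 0.812, 0.705, 0.596, 0.485, 0.372, 0.259, 0.144, 0.029, -0.086, -0.201, -0.316, -0.429, -0.541, -0.651, -0.759, -0.864, -0.967, -1.066, -1.162, -1.253, -1.341, -1.424, -1.503, -1.576, -1.645, -1.708, -1.765, -1.816, -1.861, -1.9, -1.933, -1.959, -1.979, -1.993, -1.999] (distinct, 3 d.p.).
−109·(-2*cos(pi/109)) / ((2)−(-2*cos(pi/109))) = 109*cos(pi/109)/(cos(pi/109) + 1) = ϑ(G).
ϑ(G) ≈ 54.48868.
α=54, χ(Ḡ)=55; ϑ=109*cos(pi/109)/(cos(pi/109) + 1) lies between (both strict).

109*cos(pi/109)/(cos(pi/109) + 1)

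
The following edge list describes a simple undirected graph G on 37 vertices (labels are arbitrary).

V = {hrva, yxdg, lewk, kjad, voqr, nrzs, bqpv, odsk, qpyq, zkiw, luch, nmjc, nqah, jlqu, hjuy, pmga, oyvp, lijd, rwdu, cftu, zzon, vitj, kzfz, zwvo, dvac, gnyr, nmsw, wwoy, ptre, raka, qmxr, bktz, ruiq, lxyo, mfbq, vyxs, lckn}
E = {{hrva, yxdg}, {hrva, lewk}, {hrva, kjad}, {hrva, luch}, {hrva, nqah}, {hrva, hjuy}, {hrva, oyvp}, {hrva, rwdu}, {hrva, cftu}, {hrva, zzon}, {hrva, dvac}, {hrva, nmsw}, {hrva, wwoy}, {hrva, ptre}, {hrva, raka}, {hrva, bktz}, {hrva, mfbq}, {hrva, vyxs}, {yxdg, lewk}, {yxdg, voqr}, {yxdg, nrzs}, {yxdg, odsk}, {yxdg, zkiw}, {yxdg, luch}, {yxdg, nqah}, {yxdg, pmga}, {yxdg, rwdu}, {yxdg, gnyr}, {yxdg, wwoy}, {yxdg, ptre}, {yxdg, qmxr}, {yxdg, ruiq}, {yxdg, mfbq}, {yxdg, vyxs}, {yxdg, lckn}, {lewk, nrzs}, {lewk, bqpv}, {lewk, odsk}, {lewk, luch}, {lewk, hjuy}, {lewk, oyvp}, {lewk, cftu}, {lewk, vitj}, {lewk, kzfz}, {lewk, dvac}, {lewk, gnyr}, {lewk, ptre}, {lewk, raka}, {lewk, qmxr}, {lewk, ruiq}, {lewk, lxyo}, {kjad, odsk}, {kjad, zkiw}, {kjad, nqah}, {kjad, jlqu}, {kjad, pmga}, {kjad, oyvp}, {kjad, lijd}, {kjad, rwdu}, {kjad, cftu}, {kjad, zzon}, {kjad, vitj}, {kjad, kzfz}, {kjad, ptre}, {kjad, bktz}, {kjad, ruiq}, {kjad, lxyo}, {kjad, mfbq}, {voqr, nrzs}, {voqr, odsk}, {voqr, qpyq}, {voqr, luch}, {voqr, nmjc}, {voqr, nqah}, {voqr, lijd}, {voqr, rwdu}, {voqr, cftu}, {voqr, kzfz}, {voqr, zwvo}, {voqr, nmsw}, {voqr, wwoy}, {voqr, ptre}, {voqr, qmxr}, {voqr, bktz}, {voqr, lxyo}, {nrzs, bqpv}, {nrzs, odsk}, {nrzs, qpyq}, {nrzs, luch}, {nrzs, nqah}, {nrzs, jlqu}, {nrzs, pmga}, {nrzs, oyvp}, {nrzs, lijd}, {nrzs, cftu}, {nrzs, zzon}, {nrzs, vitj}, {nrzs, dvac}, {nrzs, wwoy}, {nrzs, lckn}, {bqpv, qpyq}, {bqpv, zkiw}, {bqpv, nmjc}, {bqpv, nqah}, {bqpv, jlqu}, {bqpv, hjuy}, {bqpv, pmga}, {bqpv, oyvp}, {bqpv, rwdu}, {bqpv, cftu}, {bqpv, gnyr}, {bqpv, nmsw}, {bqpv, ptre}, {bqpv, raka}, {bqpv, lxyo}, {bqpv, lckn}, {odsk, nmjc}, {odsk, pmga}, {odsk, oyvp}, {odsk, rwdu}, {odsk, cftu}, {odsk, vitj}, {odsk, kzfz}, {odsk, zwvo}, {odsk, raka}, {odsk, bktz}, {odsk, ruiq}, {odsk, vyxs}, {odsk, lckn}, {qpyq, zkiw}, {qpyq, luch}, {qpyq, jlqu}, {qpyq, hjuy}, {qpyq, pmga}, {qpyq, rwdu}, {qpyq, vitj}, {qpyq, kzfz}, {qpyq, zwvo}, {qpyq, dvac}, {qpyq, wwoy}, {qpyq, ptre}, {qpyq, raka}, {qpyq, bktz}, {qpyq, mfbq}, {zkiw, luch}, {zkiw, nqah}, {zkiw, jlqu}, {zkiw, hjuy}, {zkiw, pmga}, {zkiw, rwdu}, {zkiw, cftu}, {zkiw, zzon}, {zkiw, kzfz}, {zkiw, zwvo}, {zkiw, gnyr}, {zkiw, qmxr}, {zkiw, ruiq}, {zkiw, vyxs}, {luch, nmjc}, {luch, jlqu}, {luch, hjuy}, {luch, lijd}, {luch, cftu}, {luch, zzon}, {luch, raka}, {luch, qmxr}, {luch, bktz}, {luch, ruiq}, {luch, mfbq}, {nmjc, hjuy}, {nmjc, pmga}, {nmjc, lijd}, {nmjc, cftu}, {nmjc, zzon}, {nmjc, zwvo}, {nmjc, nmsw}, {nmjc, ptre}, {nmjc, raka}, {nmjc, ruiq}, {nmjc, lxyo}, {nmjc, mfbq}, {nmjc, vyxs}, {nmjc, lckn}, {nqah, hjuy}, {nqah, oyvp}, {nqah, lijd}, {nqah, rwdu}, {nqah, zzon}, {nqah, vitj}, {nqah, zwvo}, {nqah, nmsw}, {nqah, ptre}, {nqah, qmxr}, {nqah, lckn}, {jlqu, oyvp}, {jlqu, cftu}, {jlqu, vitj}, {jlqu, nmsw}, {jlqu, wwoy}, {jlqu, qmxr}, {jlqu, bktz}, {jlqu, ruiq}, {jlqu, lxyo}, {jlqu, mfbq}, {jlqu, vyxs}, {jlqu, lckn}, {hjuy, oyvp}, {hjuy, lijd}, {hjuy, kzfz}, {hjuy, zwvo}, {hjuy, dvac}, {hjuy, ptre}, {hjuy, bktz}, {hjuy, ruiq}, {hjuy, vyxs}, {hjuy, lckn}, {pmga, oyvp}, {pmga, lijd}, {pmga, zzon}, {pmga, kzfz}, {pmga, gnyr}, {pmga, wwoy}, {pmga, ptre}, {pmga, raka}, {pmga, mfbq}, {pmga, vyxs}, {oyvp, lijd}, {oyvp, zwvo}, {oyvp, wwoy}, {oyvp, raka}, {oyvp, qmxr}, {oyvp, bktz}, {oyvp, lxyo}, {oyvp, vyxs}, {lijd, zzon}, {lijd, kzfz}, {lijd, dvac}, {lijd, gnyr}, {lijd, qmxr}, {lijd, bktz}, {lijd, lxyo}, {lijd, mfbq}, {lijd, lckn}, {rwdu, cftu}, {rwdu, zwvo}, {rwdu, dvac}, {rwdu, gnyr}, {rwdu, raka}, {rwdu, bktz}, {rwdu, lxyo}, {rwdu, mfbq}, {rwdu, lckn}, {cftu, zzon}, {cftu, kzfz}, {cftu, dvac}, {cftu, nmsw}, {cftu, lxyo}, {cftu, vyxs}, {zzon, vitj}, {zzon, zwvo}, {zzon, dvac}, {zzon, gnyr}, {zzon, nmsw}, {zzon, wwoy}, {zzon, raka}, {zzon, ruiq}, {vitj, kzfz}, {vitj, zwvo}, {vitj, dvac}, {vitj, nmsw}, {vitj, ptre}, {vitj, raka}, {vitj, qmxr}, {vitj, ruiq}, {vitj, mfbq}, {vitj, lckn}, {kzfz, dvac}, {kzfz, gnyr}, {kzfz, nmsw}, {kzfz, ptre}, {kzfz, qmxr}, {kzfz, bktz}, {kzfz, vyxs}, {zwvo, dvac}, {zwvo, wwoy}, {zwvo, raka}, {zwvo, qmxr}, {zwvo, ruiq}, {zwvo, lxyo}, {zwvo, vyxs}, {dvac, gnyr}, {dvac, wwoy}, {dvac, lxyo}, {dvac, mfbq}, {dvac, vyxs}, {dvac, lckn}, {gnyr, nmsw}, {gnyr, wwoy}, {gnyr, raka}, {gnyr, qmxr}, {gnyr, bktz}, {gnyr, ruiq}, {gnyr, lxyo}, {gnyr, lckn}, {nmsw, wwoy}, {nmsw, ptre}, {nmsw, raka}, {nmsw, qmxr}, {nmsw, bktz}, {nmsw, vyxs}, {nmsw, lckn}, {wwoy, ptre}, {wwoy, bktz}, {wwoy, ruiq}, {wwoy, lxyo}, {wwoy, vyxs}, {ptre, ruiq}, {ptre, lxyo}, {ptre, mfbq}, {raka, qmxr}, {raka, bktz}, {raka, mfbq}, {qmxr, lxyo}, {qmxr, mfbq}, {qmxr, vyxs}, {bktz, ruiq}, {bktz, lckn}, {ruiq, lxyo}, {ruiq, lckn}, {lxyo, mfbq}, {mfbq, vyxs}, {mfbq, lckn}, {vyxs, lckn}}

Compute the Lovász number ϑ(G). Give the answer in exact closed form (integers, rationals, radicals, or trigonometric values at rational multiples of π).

Vertex nmjc has 18 neighbors: voqr, bqpv, odsk, luch, hjuy, pmga, lijd, cftu, zzon, zwvo, nmsw, ptre, raka, ruiq, lxyo, mfbq, vyxs, lckn.
Vertex lijd has 18 neighbors: kjad, voqr, nrzs, luch, nmjc, nqah, hjuy, pmga, oyvp, zzon, kzfz, dvac, gnyr, qmxr, bktz, lxyo, mfbq, lckn.
deg(dvac) = 18; N(dvac) = {hrva, lewk, nrzs, qpyq, hjuy, lijd, rwdu, cftu, zzon, vitj, kzfz, zwvo, gnyr, wwoy, lxyo, mfbq, vyxs, lckn}.
N(bktz) = {hrva, kjad, voqr, odsk, qpyq, luch, jlqu, hjuy, oyvp, lijd, rwdu, kzfz, gnyr, nmsw, wwoy, raka, ruiq, lckn}, |N(bktz)| = 18.
37-vertex 18-regular graph: strongly regular (37,18,8,9).
The 3 distinct eigenvalues: [18.0, 2.541381, -3.541381].
ϑ = −N·λ_min/(λ_max−λ_min) = −37·(-sqrt(37)/2 - 1/2)/(18−(-sqrt(37)/2 - 1/2)) = sqrt(37).
ϑ(G) ≈ 6.082763.

sqrt(37)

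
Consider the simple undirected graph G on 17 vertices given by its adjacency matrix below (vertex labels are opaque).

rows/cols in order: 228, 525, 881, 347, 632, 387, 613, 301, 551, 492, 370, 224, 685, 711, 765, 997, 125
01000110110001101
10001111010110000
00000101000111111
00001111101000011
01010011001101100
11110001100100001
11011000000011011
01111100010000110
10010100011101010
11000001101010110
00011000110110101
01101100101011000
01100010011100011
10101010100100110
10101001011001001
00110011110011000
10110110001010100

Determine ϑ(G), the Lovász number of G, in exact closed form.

Vertex 997 has 8 neighbors: 881, 347, 613, 301, 551, 492, 685, 711.
N(551) = {228, 347, 387, 492, 370, 224, 711, 997}, |N(551)| = 8.
N(347) = {632, 387, 613, 301, 551, 370, 997, 125}, |N(347)| = 8.
N(765) = {228, 881, 632, 301, 492, 370, 711, 125}, |N(765)| = 8.
17-vertex 8-regular graph: Paley(17): SR with (k,λ,μ)=(8,3,4).
The 3 distinct eigenvalues: [8.0, 1.5616, -2.5616].
Lovász (edge-transitive): ϑ = −17·(-sqrt(17)/2 - 1/2)/((8)−(-sqrt(17)/2 - 1/2)) = sqrt(17).
≈ 4.123105626 (to 9 d.p.).

sqrt(17)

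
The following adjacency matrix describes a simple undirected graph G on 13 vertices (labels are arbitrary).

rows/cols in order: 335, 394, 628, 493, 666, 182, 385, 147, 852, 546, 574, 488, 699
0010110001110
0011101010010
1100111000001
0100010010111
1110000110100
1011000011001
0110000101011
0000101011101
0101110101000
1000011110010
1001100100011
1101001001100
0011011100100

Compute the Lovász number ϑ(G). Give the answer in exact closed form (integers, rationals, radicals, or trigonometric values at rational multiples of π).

sqrt(13)

Vertex 488 has 6 neighbors: 335, 394, 493, 385, 546, 574.
Vertex 147 has 6 neighbors: 666, 385, 852, 546, 574, 699.
Vertex 335 has 6 neighbors: 628, 666, 182, 546, 574, 488.
Vertex 385 has 6 neighbors: 394, 628, 147, 546, 488, 699.
G on 13 vertices is 6-regular; strongly regular (13,6,2,3).
The 3 distinct eigenvalues: [6.0, 1.303, -2.303].
Lovász: ϑ = −13(-sqrt(13)/2 - 1/2)/(6+-(-sqrt(13)/2 - 1/2)) = sqrt(13).
ϑ(G) ≈ 3.6055513.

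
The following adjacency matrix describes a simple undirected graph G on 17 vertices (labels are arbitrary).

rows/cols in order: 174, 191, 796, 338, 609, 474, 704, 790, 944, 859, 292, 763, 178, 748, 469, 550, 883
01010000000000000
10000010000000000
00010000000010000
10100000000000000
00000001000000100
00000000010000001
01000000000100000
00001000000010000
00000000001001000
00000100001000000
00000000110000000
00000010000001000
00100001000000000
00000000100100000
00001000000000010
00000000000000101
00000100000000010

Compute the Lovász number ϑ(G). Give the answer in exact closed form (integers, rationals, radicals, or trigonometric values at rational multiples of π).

N(292) = {944, 859}, |N(292)| = 2.
N(469) = {609, 550}, |N(469)| = 2.
Vertex 859 has 2 neighbors: 474, 292.
N(550) = {469, 883}, |N(550)| = 2.
17-vertex 2-regular graph: connected 2-regular on 17 ⇒ C_{17}.
spec(A) ≈ [2.0, 1.86494, 1.47802, 0.89148, 0.18454, -0.54733, -1.20527, -1.70043, -1.96595] (distinct, 5 d.p.).
Lovász: ϑ = −17(-2*cos(pi/17))/(2+-(-1)*2*cos(pi/17)) = 17*cos(pi/17)/(cos(pi/17) + 1).
≈ 8.427014 (to 6 d.p.).
8 ≤ 17*cos(pi/17)/(cos(pi/17) + 1) ≤ 9: both strict.

17*cos(pi/17)/(cos(pi/17) + 1)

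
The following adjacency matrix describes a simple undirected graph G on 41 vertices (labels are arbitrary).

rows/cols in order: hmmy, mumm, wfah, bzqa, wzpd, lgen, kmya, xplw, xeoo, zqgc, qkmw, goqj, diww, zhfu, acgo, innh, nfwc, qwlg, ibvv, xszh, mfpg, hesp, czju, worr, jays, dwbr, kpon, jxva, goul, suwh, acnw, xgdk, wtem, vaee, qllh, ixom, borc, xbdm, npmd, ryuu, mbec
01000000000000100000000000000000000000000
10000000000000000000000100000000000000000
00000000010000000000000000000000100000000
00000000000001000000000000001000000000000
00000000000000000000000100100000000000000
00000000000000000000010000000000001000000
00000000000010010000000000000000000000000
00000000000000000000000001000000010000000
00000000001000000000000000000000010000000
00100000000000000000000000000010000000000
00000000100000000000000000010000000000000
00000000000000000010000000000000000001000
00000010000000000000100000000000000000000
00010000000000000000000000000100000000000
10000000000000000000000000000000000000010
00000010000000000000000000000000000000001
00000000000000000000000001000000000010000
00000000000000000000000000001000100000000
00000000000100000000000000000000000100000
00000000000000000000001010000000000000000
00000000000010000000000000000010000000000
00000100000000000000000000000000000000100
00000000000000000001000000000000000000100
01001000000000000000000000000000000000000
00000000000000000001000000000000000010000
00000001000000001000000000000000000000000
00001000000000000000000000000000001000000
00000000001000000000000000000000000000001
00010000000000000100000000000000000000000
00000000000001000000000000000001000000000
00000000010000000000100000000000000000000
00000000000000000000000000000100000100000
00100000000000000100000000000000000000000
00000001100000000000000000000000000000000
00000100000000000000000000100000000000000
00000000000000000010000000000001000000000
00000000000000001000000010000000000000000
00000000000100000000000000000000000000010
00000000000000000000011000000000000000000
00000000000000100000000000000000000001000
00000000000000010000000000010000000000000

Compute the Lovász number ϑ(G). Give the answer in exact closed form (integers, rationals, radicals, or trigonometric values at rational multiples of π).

41*cos(pi/41)/(cos(pi/41) + 1)

deg(xbdm) = 2; N(xbdm) = {goqj, ryuu}.
deg(jxva) = 2; N(jxva) = {qkmw, mbec}.
Vertex dwbr has 2 neighbors: xplw, nfwc.
N(xeoo) = {qkmw, vaee}, |N(xeoo)| = 2.
Regular of degree 2 on 41 vertices: connected 2-regular on 41 ⇒ C_{41}.
The 21 distinct eigenvalues: [2.0, 1.97656, 1.90679, 1.79233, 1.63586, 1.44104, 1.21245, 0.95544, 0.67603, 0.38078, 0.07661, -0.22937, -0.52996, -0.81814, -1.08714, -1.33065, -1.54298, -1.71914, -1.855, -1.94739, -1.99413].
ϑ = −N·λ_min/(λ_max−λ_min) = −41·(-2*cos(pi/41))/(2−(-2*cos(pi/41))) = 41*cos(pi/41)/(cos(pi/41) + 1).
ϑ(G) ≈ 20.46988027.
Sandwich: α(G)=20 ≤ ϑ(G)=41*cos(pi/41)/(cos(pi/41) + 1) ≤ χ(Ḡ)=21 (both strict).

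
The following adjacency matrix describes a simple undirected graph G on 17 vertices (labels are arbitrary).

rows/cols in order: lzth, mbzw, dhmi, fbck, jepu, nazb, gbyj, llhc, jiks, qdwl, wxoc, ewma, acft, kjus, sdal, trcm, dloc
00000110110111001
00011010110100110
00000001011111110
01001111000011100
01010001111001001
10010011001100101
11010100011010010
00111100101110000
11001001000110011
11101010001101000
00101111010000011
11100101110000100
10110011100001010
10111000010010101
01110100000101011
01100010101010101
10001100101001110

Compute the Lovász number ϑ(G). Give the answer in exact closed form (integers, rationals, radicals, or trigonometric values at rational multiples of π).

N(kjus) = {lzth, dhmi, fbck, jepu, qdwl, acft, sdal, dloc}, |N(kjus)| = 8.
deg(trcm) = 8; N(trcm) = {mbzw, dhmi, gbyj, jiks, wxoc, acft, sdal, dloc}.
Vertex mbzw has 8 neighbors: fbck, jepu, gbyj, jiks, qdwl, ewma, sdal, trcm.
deg(lzth) = 8; N(lzth) = {nazb, gbyj, jiks, qdwl, ewma, acft, kjus, dloc}.
Regular of degree 8 on 17 vertices: Paley(17): SR with (k,λ,μ)=(8,3,4).
A has 3 distinct eigenvalues ≈ [8.0, 1.56155, -2.56155].
−17·(-sqrt(17)/2 - 1/2) / ((8)−(-sqrt(17)/2 - 1/2)) = sqrt(17) = ϑ(G).
Numerically 4.123105626.

sqrt(17)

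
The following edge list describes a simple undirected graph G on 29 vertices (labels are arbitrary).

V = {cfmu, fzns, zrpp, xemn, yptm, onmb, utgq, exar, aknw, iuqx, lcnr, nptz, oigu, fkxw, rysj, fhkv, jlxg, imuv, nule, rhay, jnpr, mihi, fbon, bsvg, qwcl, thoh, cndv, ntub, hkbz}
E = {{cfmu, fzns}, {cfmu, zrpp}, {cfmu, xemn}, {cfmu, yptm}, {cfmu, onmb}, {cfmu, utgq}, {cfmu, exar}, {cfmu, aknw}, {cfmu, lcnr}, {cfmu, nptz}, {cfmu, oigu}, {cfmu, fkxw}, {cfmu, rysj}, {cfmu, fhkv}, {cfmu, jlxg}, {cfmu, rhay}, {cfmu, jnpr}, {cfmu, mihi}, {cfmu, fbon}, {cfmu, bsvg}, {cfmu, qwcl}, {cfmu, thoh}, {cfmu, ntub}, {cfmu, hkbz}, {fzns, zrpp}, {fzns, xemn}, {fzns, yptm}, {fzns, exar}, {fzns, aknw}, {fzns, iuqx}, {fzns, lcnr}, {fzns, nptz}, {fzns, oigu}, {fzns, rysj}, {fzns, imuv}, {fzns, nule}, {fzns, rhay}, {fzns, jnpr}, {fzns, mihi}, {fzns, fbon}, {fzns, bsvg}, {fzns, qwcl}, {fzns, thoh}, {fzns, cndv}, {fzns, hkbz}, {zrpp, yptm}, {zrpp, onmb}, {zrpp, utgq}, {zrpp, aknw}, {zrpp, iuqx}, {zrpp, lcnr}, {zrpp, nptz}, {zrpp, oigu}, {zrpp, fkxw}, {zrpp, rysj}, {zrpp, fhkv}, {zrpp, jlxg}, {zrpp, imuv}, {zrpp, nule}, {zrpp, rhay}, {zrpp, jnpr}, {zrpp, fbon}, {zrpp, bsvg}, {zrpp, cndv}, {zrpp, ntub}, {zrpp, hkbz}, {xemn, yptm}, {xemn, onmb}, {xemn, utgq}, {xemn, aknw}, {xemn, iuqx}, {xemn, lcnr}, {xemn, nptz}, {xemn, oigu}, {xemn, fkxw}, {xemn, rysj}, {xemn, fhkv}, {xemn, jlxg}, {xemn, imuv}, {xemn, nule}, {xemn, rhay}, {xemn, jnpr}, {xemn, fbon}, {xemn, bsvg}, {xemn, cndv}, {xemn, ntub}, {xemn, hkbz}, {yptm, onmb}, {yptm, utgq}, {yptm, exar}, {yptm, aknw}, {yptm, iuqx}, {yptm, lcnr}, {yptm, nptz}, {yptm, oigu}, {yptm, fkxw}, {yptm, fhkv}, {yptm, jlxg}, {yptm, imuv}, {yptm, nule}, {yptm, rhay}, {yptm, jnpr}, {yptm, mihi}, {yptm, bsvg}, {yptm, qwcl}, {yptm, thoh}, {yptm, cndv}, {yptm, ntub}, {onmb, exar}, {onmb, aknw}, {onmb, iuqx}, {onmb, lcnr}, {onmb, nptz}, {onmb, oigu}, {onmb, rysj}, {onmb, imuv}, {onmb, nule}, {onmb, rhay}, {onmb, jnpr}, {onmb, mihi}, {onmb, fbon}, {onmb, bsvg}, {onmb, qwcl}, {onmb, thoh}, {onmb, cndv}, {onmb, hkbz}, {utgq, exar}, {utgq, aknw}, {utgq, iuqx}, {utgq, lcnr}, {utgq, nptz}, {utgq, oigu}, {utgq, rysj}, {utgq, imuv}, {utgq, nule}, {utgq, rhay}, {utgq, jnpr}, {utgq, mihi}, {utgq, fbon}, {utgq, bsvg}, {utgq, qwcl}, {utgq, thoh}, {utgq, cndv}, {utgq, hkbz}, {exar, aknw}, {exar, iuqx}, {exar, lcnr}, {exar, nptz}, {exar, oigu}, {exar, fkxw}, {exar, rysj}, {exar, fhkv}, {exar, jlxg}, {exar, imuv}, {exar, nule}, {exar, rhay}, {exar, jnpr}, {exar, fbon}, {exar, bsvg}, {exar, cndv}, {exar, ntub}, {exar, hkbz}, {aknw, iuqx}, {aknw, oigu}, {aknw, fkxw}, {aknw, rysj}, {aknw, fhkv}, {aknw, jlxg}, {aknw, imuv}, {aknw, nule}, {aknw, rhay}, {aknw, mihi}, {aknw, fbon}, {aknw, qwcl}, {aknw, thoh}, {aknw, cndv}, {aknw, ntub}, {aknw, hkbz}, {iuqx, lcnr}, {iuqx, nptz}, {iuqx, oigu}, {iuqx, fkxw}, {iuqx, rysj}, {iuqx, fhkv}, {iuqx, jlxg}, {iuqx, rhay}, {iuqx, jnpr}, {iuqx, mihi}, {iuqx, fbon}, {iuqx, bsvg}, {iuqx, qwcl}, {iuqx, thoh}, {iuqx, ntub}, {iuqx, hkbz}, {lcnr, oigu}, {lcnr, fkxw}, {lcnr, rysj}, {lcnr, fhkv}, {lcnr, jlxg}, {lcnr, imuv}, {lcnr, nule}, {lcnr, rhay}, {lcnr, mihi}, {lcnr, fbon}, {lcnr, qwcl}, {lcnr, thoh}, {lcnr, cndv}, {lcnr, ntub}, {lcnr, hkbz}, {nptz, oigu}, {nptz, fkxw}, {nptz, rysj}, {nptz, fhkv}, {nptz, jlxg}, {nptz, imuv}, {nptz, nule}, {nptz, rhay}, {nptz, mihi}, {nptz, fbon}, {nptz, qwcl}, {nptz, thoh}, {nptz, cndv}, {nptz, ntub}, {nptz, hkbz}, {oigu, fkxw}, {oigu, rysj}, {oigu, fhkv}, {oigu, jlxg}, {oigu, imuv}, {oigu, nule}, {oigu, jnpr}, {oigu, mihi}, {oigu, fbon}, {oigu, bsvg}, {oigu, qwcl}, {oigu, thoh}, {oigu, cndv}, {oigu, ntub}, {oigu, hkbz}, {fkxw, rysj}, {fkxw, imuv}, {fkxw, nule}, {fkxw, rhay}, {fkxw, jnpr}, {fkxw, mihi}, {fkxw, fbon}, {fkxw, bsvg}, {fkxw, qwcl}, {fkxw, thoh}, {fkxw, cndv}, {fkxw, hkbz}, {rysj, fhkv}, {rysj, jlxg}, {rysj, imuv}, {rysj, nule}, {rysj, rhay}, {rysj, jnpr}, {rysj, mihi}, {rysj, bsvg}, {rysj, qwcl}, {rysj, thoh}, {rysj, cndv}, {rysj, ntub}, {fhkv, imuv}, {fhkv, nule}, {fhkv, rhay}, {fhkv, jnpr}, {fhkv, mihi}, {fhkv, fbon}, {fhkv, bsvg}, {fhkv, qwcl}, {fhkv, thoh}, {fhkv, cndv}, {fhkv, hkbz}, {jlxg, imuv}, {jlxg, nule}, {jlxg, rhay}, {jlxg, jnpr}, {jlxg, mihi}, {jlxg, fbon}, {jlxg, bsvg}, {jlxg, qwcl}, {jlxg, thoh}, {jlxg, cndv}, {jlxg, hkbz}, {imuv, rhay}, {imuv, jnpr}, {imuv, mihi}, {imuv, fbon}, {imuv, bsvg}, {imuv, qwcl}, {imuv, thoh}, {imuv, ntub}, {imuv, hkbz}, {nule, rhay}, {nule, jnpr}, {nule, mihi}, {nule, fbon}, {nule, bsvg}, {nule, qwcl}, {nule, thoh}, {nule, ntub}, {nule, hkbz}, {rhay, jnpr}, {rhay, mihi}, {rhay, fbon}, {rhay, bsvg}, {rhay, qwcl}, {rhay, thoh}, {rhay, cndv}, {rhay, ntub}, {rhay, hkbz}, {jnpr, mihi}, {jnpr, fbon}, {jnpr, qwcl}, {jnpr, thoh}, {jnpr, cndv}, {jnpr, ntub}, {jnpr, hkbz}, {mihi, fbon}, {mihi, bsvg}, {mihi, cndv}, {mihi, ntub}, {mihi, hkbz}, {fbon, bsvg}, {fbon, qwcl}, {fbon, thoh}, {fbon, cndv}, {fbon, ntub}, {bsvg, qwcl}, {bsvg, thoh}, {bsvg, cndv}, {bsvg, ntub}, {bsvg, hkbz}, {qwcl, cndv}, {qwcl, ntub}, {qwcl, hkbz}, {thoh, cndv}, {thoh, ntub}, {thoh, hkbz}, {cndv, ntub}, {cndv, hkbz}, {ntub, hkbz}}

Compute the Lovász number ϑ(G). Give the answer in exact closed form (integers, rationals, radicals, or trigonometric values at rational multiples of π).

7

deg(qwcl) = 23; N(qwcl) = {cfmu, fzns, yptm, onmb, utgq, aknw, iuqx, lcnr, nptz, oigu, fkxw, rysj, fhkv, jlxg, imuv, nule, rhay, jnpr, fbon, bsvg, cndv, ntub, hkbz}.
Vertex cfmu has 24 neighbors: fzns, zrpp, xemn, yptm, onmb, utgq, exar, aknw, lcnr, nptz, oigu, fkxw, rysj, fhkv, jlxg, rhay, jnpr, mihi, fbon, bsvg, qwcl, thoh, ntub, hkbz.
deg(onmb) = 22; N(onmb) = {cfmu, zrpp, xemn, yptm, exar, aknw, iuqx, lcnr, nptz, oigu, rysj, imuv, nule, rhay, jnpr, mihi, fbon, bsvg, qwcl, thoh, cndv, hkbz}.
Vertex exar has 23 neighbors: cfmu, fzns, yptm, onmb, utgq, aknw, iuqx, lcnr, nptz, oigu, fkxw, rysj, fhkv, jlxg, imuv, nule, rhay, jnpr, fbon, bsvg, cndv, ntub, hkbz.
Complete multipartite on [7, 6, 5, 5, 4, 2]: sandwich collapses at ϑ=7.
= 7.000000… (decimal).
Check 7 ≤ 7 ≤ 7: collapsed.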